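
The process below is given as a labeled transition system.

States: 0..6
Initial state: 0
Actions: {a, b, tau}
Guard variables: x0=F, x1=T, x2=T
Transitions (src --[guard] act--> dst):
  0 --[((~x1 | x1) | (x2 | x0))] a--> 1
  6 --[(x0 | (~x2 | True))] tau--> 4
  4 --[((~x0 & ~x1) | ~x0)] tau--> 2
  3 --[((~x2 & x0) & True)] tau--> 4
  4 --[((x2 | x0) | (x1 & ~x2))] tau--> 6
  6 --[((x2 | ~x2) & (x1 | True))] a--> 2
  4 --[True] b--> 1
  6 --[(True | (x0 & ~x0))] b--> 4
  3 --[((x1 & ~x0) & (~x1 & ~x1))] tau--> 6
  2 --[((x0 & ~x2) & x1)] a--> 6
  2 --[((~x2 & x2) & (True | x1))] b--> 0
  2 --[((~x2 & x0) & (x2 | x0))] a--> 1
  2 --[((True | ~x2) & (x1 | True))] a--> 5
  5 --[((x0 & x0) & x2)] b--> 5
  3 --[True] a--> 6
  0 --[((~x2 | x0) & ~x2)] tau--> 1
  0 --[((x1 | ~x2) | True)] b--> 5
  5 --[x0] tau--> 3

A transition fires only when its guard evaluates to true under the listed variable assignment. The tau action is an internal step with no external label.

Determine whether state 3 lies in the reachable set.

Answer: UNREACHABLE

Analysis:
After dropping false guards: 10 live edges.
L0 = {0}
L1 = {1,5}  now seen {0,1,5}
Reach set: {0,1,5}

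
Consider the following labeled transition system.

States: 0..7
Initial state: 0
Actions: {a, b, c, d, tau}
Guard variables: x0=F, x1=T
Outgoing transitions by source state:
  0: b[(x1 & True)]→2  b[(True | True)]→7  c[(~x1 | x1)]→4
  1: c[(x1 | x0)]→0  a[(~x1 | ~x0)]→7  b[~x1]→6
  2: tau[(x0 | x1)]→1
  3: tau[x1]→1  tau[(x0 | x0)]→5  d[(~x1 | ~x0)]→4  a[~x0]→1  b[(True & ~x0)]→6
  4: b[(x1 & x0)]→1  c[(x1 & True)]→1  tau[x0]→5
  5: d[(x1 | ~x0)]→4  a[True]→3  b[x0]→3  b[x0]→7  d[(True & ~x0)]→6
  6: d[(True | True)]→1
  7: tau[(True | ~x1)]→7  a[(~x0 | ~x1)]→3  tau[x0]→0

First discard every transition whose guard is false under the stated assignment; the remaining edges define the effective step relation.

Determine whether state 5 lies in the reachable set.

After dropping false guards: 17 live edges.
Layer 0: {0}
Layer 1: {2,4,7}  total {0,2,4,7}
Layer 2: {1,3}  total {0,1,2,3,4,7}
Layer 3: {6}  total {0,1,2,3,4,6,7}
Reachable = {0,1,2,3,4,6,7}

Answer: UNREACHABLE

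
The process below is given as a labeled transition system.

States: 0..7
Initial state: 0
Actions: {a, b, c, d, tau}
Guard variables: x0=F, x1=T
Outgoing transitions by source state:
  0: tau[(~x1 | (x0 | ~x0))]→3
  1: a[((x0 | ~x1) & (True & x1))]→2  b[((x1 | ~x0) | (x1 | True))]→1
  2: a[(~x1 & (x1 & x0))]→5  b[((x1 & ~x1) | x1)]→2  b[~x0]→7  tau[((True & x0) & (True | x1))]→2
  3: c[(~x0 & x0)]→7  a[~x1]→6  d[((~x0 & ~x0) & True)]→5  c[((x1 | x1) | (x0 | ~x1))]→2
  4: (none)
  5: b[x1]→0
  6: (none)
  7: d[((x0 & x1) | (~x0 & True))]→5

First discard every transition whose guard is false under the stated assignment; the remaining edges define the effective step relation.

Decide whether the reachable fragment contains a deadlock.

Reach set: {0,2,3,5,7}
  0: tau→3  [1 exit(s)]
  2: b→2  b→7  [2 exit(s)]
  3: c→2  d→5  [2 exit(s)]
  5: b→0  [1 exit(s)]
  7: d→5  [1 exit(s)]

Answer: DEADLOCK-FREE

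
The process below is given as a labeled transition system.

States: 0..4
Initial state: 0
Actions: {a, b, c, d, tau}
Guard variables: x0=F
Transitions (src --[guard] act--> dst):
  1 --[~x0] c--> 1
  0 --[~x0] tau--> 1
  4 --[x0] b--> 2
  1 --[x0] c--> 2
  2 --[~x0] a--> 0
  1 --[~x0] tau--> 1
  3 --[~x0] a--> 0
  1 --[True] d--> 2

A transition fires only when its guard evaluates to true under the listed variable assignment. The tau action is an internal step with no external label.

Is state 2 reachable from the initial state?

After dropping false guards: 6 live edges.
L0 = {0}
L1 = {1}  total {0,1}
L2 = {2}  total {0,1,2}
R = {0,1,2}
trace reaching 2: tau·d

Answer: REACHABLE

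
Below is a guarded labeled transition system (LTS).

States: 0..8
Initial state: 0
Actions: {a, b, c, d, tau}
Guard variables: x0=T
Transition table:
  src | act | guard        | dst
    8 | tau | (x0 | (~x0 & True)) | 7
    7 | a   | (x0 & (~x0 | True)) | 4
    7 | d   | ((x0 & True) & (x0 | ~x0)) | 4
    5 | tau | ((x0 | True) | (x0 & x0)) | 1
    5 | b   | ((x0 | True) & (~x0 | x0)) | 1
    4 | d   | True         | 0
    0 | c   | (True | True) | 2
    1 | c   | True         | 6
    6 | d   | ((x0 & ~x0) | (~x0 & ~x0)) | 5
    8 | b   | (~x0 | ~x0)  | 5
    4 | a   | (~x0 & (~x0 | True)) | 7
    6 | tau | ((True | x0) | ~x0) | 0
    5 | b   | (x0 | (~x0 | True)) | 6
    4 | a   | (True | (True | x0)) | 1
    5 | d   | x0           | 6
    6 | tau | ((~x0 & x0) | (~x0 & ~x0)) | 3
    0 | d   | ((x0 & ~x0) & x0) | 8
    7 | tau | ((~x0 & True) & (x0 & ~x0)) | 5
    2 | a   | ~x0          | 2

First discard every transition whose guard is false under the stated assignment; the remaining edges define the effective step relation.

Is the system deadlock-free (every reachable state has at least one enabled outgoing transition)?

Answer: DEADLOCK at state 2

Analysis:
Reachable = {0,2}
  0: c→2  [deg 1]
  2: ∅  [deadlock]
witness 2: c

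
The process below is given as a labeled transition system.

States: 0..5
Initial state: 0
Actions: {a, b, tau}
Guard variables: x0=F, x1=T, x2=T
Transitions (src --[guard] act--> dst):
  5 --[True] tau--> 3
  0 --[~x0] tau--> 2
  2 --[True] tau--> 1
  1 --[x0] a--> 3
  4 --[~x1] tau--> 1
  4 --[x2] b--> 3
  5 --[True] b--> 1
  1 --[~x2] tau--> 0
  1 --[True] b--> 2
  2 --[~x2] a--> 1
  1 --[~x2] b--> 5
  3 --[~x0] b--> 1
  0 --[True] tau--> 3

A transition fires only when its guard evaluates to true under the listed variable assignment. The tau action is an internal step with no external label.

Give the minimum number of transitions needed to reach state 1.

Layered search for 1:
  depth 0: {0}
  depth 1: {2,3}
  depth 2: {1}
1 enters at depth 2; path tau·tau

Answer: 2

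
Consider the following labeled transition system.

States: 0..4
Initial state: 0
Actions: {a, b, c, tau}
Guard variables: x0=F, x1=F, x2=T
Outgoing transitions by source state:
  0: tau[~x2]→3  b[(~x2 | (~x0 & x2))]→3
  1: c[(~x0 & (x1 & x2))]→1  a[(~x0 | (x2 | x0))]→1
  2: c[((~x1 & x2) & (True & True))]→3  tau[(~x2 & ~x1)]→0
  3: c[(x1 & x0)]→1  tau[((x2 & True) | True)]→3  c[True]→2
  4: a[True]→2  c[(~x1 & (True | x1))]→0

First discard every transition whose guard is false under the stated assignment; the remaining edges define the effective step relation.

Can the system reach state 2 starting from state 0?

Answer: REACHABLE

Trace:
Guard filter leaves 7 enabled edge(s).
L0 = {0}
L1 = {3}  now seen {0,3}
L2 = {2}  now seen {0,2,3}
Reachable = {0,2,3}
witness 2: b·c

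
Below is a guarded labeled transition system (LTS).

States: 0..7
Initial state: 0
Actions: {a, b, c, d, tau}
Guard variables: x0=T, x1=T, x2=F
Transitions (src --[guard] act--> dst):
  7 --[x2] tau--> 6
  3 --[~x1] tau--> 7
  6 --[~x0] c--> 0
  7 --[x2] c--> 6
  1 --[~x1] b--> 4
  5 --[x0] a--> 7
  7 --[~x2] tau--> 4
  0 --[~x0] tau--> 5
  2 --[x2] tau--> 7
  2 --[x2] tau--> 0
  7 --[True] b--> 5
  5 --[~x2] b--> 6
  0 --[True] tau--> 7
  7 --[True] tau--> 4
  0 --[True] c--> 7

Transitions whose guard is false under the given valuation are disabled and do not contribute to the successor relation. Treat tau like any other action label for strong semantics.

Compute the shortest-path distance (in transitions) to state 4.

Answer: 2

Analysis:
Layered search for 4:
  depth 0: {0}
  depth 1: {7}
  depth 2: {4,5}
4 enters at depth 2; path c·tau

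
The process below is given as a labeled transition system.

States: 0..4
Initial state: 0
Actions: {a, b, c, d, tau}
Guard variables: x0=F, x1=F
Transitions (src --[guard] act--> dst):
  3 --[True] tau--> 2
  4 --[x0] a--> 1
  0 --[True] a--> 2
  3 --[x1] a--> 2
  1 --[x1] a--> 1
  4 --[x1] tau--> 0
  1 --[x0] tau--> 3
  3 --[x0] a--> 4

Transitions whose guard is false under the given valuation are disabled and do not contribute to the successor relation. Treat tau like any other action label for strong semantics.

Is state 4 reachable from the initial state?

2 transition(s) survive guard evaluation.
L0 = {0}
L1 = {2}  now seen {0,2}
Reach set: {0,2}

Answer: UNREACHABLE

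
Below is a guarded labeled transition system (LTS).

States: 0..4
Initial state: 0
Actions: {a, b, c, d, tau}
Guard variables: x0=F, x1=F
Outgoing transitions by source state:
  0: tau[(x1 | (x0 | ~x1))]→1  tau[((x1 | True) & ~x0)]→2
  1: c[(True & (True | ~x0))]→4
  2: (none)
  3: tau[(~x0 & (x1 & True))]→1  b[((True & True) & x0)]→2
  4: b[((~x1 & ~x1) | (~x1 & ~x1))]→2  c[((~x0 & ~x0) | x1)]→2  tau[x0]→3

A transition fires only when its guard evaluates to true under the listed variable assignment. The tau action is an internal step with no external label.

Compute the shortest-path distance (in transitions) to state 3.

BFS to 3:
  L0 = {0}
  L1 = {1,2}
  L2 = {4}
3 never appears.

Answer: UNREACHABLE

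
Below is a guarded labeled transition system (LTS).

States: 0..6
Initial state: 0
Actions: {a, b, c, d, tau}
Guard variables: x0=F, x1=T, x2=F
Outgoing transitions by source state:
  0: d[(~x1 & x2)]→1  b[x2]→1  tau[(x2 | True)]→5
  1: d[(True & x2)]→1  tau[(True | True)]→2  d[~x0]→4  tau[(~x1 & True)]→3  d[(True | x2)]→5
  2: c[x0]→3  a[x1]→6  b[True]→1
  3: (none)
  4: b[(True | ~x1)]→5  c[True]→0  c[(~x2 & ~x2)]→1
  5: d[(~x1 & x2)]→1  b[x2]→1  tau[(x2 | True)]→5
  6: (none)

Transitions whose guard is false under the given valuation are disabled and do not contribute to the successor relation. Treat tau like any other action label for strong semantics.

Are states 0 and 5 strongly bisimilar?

Bisimulation quotient by refinement:
  π0 = {{0,1,2,3,4,5,6}}
  π1 = {{0,5},{1},{2},{3,6},{4}}
5 equivalence class(es) (converged in 2)
0∈{0,5}, 5∈{0,5}

Answer: BISIMILAR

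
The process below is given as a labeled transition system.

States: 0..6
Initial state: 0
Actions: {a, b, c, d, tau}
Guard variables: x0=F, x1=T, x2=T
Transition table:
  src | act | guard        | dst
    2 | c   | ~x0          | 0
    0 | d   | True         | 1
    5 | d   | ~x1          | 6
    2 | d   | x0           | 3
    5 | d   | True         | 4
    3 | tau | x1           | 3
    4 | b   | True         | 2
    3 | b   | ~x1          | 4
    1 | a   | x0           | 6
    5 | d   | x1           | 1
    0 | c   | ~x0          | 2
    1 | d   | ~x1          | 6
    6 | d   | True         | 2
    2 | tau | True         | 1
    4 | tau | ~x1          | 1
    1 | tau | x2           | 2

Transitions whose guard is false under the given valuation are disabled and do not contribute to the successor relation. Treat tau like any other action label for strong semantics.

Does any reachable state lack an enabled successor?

Reach set: {0,1,2}
  0: c→2  d→1  [2 exit(s)]
  1: tau→2  [1 exit(s)]
  2: c→0  tau→1  [2 exit(s)]

Answer: DEADLOCK-FREE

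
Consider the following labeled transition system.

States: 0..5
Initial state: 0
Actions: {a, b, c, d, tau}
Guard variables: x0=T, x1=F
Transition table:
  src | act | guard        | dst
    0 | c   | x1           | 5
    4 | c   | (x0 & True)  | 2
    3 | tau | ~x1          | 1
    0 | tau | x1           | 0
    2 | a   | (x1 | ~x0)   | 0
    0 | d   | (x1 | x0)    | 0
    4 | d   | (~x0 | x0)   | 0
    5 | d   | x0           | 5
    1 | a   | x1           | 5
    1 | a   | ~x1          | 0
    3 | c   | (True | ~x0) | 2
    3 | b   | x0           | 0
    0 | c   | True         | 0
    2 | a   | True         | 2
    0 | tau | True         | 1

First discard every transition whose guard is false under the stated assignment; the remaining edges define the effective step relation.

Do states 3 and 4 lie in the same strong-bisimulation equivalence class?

Answer: NOT BISIMILAR

Analysis:
Refine partition for ~:
  π0 = {{0,1,2,3,4,5}}
  π1 = {{0},{1,2},{3},{4},{5}}
  π2 = {{0},{1},{2},{3},{4},{5}}
stable after 3 split(s): 6 block(s)
3∈{3}, 4∈{4}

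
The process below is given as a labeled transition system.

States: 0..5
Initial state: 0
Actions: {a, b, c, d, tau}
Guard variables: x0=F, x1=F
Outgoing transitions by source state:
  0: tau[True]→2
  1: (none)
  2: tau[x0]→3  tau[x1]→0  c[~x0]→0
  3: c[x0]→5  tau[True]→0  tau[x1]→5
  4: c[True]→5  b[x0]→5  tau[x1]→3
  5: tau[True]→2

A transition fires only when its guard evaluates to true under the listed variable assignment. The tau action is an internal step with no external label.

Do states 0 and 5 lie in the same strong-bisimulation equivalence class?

Compute ~ classes (split until stable):
  round 0: {{0,1,2,3,4,5}}
  round 1: {{0,3,5},{1},{2,4}}
  round 2: {{0,5},{1},{2,4},{3}}
stable after 3 split(s): 4 block(s)
0∈{0,5}, 5∈{0,5}

Answer: BISIMILAR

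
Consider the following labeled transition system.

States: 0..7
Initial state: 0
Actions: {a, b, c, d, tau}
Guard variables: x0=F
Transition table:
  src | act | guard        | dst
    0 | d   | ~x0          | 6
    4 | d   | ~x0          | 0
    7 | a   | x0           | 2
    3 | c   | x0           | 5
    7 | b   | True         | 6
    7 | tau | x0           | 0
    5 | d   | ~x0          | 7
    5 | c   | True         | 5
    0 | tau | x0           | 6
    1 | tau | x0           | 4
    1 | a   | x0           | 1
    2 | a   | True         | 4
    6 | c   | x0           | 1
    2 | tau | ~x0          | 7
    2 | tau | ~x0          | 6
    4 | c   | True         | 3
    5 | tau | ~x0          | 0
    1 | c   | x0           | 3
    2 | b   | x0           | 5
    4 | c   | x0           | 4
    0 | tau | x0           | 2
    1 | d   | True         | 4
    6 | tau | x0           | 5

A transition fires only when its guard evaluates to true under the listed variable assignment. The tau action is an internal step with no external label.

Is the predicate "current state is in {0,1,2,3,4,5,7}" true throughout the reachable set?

Safe = {0,1,2,3,4,5,7}
Reachable = {0,6}
  0: safe
  6: ✗ unsafe
witness against invariant: d → 6

Answer: INVARIANT VIOLATED at state 6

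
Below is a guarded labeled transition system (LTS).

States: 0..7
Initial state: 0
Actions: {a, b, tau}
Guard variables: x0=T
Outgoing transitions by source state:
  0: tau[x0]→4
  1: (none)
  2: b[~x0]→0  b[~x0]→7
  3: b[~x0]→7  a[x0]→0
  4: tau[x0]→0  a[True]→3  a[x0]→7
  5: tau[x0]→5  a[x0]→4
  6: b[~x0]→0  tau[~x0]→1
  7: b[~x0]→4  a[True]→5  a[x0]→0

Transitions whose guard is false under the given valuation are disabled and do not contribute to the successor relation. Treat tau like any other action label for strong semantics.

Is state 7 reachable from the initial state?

Answer: REACHABLE

Analysis:
9 transition(s) survive guard evaluation.
depth 0: {0}
depth 1: {4}  now seen {0,4}
depth 2: {3,7}  now seen {0,3,4,7}
depth 3: {5}  now seen {0,3,4,5,7}
Reach set: {0,3,4,5,7}
trace reaching 7: tau·a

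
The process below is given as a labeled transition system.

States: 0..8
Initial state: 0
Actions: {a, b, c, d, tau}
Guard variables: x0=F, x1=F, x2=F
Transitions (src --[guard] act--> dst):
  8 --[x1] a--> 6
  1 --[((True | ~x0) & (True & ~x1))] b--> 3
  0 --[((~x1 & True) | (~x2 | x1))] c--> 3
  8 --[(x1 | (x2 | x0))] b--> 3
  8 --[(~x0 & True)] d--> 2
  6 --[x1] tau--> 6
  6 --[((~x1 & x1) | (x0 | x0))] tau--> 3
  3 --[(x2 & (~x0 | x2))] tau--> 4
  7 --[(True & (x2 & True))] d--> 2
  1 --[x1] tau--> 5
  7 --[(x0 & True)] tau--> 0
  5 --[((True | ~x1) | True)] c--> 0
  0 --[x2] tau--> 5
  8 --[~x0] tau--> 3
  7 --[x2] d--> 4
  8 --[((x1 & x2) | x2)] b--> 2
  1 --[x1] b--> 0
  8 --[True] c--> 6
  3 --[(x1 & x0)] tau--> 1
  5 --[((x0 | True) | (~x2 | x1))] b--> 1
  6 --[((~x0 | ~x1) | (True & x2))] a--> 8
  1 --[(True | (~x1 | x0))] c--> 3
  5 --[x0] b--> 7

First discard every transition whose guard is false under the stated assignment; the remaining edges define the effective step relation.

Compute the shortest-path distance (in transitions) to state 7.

BFS to 7:
  depth 0: {0}
  depth 1: {3}
7 never appears.

Answer: UNREACHABLE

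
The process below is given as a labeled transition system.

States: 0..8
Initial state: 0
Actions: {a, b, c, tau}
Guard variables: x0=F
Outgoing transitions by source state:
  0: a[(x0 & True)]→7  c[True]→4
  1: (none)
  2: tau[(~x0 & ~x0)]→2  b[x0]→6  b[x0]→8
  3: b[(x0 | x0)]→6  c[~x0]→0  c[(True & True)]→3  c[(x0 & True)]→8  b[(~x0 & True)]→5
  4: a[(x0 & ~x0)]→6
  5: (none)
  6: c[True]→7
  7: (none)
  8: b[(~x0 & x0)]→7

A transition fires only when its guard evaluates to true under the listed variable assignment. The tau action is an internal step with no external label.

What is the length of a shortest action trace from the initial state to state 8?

Answer: UNREACHABLE

Trace:
Breadth-first toward 8:
  L0 = {0}
  L1 = {4}
8 never appears.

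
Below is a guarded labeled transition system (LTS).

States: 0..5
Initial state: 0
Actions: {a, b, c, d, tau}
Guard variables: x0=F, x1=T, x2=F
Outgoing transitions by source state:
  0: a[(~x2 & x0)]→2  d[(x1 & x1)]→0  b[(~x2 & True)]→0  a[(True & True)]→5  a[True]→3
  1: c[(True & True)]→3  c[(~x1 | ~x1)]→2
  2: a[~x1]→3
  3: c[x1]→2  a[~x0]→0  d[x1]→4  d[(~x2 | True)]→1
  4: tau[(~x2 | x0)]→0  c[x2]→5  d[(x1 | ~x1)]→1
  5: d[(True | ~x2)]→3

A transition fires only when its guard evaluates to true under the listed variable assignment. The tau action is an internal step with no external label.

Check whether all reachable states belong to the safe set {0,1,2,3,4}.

Answer: INVARIANT VIOLATED at state 5

Working:
Safe = {0,1,2,3,4}
Reach set: {0,1,2,3,4,5}
  0: ✓
  1: ✓
  2: ✓
  3: ✓
  4: ✓
  5: ✗ unsafe
witness against invariant: a → 5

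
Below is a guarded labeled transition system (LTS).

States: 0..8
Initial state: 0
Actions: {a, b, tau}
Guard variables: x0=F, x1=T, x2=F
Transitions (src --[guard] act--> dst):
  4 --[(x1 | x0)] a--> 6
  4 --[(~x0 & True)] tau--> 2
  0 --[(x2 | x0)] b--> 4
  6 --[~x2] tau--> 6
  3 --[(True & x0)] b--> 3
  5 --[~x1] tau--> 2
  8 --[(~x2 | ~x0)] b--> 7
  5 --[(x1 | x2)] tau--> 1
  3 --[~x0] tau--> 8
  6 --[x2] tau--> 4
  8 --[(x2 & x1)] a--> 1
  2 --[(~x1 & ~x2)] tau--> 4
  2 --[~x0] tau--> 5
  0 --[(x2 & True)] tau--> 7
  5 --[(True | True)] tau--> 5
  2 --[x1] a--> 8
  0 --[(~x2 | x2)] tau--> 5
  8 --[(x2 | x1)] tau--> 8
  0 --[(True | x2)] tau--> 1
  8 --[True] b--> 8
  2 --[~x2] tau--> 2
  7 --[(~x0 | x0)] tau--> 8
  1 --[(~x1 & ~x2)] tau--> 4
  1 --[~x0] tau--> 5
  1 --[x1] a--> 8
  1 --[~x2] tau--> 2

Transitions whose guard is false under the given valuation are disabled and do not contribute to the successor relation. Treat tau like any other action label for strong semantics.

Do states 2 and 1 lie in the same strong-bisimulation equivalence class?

Bisimulation quotient by refinement:
  π0 = {{0,1,2,3,4,5,6,7,8}}
  π1 = {{0,3,5,6,7},{1,2,4},{8}}
  π2 = {{0,5},{1,2},{3,7},{4},{6},{8}}
Fixed point at round 3; 6 class(es).
[2]={1,2}  [1]={1,2}

Answer: BISIMILAR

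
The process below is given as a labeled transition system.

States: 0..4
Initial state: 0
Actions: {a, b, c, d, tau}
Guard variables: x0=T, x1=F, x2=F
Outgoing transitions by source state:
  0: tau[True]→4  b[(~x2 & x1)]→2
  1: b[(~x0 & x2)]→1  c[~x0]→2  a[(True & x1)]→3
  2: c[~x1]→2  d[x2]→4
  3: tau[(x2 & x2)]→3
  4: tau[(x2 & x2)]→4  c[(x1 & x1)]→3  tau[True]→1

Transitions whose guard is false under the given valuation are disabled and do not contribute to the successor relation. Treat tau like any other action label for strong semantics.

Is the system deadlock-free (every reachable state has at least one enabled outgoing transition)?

R = {0,1,4}
  0: tau→4  [deg 1]
  1: ∅  [deadlock]
  4: tau→1  [deg 1]
trace reaching 1: tau·tau

Answer: DEADLOCK at state 1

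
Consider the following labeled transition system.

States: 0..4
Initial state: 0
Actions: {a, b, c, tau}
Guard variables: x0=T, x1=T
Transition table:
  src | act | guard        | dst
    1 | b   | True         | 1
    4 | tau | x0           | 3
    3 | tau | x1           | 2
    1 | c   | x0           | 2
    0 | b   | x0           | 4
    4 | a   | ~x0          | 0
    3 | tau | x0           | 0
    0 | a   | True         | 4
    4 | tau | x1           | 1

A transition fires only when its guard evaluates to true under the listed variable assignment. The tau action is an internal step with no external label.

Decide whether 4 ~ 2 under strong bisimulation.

Refine partition for ~:
  round 0: {{0,1,2,3,4}}
  round 1: {{0},{1},{2},{3,4}}
  round 2: {{0},{1},{2},{3},{4}}
stable after 3 split(s): 5 block(s)
4∈{4}, 2∈{2}

Answer: NOT BISIMILAR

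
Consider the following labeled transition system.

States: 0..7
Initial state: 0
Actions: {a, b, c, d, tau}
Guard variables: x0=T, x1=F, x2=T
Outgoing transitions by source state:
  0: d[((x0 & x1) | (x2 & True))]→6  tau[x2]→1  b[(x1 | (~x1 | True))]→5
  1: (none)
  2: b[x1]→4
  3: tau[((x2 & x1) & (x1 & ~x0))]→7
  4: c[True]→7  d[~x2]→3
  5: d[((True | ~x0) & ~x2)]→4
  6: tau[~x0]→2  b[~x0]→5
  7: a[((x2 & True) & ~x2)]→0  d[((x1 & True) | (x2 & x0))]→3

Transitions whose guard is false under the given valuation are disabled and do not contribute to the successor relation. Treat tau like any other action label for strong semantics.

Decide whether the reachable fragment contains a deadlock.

Reach set: {0,1,5,6}
  0: b→5  d→6  tau→1  [3 exit(s)]
  1: ∅  [no exit]
  5: ∅  [no exit]
  6: ∅  [no exit]
Path to 1: tau

Answer: DEADLOCK at state 1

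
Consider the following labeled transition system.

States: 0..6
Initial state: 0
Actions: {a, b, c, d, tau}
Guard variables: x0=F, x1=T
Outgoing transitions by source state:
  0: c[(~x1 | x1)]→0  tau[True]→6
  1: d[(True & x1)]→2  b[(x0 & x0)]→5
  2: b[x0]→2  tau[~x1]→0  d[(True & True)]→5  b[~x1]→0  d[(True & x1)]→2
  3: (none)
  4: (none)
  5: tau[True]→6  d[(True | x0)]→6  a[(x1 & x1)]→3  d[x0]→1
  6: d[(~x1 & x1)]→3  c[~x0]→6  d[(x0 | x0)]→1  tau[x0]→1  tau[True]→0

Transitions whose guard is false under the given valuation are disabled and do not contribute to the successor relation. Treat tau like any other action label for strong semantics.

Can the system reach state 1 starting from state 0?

Answer: UNREACHABLE

Trace:
After dropping false guards: 10 live edges.
Layer 0: {0}
Layer 1: {6}  total {0,6}
R = {0,6}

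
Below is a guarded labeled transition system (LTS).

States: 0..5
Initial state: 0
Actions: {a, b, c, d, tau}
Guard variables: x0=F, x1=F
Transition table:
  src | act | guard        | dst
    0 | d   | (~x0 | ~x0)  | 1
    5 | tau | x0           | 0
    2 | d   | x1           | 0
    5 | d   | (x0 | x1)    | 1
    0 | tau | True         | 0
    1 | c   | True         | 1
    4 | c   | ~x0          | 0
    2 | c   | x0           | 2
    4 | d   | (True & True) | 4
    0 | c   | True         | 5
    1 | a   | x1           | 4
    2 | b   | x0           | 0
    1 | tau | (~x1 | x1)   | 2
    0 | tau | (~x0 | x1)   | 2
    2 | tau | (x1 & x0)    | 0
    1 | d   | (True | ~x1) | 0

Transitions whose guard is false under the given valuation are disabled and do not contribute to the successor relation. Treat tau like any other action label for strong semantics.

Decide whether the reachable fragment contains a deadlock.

Reachable = {0,1,2,5}
  0: c→5  d→1  tau→0  tau→2  [deg 4]
  1: c→1  d→0  tau→2  [deg 3]
  2: ∅  [no exit]
  5: ∅  [no exit]
witness 2: tau

Answer: DEADLOCK at state 2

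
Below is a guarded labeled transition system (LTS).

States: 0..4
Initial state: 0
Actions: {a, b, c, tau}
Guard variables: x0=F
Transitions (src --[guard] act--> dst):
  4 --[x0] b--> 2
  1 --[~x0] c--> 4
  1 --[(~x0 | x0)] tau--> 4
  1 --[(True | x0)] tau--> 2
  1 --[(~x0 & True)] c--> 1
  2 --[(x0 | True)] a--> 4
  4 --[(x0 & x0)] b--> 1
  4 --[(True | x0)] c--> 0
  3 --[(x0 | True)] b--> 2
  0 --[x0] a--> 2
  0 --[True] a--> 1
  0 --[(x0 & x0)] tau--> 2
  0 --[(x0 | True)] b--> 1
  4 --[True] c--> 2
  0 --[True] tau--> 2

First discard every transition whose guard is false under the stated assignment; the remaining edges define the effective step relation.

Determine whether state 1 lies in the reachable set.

Guard filter leaves 11 enabled edge(s).
L0 = {0}
L1 = {1,2}  total {0,1,2}
L2 = {4}  total {0,1,2,4}
Reachable = {0,1,2,4}
trace reaching 1: a

Answer: REACHABLE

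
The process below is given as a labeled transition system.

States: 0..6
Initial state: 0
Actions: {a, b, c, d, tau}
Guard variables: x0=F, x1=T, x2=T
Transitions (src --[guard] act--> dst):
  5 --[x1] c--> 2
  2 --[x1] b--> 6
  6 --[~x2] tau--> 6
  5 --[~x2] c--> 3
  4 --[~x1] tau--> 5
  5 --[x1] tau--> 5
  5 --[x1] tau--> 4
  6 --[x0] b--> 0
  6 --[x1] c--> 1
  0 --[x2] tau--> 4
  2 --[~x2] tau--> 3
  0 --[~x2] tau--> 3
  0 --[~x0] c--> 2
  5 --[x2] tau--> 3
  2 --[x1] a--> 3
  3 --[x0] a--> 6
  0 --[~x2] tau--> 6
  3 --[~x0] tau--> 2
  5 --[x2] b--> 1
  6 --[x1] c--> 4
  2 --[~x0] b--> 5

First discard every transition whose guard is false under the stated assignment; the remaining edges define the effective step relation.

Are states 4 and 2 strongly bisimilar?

Answer: NOT BISIMILAR

Working:
Bisimulation quotient by refinement:
  π0 = {{0,1,2,3,4,5,6}}
  π1 = {{0},{1,4},{2},{3},{5},{6}}
Fixed point at round 2; 6 class(es).
class of 4: {1,4}; class of 2: {2}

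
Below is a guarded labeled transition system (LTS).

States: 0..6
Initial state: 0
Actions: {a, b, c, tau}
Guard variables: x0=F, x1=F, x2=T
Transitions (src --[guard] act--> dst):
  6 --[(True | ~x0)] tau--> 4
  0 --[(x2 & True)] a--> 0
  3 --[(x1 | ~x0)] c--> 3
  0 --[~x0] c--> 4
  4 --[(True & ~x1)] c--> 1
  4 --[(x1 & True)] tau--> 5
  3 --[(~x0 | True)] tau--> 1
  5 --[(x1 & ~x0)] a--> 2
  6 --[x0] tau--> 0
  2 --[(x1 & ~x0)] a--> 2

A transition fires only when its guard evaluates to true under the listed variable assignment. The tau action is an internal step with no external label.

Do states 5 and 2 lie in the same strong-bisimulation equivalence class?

Bisimulation quotient by refinement:
  round 0: {{0,1,2,3,4,5,6}}
  round 1: {{0},{1,2,5},{3},{4},{6}}
5 equivalence class(es) (converged in 2)
class of 5: {1,2,5}; class of 2: {1,2,5}

Answer: BISIMILAR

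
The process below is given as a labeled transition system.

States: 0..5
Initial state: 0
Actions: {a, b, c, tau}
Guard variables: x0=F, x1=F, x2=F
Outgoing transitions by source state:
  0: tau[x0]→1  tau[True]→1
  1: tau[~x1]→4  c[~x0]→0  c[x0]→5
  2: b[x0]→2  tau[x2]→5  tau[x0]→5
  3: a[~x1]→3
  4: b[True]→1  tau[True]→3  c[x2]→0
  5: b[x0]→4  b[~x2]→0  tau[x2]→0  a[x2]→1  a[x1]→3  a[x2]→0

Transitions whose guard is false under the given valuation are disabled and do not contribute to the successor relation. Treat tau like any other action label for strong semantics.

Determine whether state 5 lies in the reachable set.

Answer: UNREACHABLE

Analysis:
After dropping false guards: 7 live edges.
Layer 0: {0}
Layer 1: {1}  total {0,1}
Layer 2: {4}  total {0,1,4}
Layer 3: {3}  total {0,1,3,4}
R = {0,1,3,4}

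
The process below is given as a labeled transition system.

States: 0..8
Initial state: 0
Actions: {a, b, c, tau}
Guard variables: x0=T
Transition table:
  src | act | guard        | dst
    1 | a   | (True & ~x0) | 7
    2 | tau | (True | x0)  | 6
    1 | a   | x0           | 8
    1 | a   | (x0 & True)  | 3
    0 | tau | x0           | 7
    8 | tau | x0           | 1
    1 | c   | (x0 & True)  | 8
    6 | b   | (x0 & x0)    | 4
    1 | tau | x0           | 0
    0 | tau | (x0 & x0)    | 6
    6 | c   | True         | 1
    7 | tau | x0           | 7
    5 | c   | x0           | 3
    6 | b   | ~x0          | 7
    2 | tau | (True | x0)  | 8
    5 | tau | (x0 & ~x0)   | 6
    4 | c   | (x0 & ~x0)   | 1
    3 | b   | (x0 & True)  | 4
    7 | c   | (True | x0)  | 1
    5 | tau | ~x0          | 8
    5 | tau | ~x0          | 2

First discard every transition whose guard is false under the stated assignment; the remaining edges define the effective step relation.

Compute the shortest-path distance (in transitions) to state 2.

Answer: UNREACHABLE

Working:
Breadth-first toward 2:
  depth 0: {0}
  depth 1: {6,7}
  depth 2: {1,4}
  depth 3: {3,8}
2 never appears.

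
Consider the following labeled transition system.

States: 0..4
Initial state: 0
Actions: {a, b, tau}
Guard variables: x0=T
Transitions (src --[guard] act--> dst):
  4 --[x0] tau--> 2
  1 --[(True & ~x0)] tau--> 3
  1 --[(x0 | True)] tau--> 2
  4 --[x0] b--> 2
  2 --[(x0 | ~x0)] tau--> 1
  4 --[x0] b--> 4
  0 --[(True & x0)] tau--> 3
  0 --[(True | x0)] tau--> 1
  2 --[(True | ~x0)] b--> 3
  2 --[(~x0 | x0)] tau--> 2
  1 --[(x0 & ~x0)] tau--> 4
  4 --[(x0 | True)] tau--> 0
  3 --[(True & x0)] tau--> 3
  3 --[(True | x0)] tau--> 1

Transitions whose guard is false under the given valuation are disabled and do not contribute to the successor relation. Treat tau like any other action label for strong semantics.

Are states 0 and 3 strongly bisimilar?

Bisimulation quotient by refinement:
  P[0] = {{0,1,2,3,4}}
  P[1] = {{0,1,3},{2,4}}
  P[2] = {{0,3},{1},{2},{4}}
4 equivalence class(es) (converged in 3)
[0]={0,3}  [3]={0,3}

Answer: BISIMILAR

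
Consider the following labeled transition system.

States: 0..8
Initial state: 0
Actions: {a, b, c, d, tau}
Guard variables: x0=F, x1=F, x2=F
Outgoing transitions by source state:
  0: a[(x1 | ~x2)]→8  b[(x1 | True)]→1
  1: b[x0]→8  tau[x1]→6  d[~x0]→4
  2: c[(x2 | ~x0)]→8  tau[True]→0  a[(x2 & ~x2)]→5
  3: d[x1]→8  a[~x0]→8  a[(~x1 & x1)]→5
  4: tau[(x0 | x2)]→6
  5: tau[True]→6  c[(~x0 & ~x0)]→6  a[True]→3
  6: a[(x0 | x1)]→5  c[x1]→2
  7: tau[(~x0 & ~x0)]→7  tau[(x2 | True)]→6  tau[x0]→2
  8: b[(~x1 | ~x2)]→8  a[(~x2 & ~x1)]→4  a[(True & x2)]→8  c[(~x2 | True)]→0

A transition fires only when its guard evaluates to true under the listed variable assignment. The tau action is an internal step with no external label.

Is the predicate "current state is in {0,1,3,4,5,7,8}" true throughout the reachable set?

Answer: INVARIANT HOLDS

Analysis:
Inv-set: {0,1,3,4,5,7,8}
R = {0,1,4,8}
  0: ✓
  1: ✓
  4: ✓
  8: ✓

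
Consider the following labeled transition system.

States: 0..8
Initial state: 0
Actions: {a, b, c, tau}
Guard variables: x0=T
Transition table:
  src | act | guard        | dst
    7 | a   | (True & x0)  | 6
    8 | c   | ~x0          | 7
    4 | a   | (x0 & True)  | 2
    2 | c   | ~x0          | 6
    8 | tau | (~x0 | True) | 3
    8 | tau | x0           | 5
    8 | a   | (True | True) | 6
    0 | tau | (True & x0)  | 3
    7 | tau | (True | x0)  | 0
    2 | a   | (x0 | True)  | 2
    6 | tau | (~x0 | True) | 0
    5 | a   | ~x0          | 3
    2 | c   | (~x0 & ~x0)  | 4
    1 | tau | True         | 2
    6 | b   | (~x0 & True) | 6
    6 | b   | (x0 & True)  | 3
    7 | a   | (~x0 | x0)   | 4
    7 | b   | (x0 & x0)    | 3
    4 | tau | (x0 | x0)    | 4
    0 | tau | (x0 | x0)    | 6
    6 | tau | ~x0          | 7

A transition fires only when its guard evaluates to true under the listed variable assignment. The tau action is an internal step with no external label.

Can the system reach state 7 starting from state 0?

Guard filter leaves 15 enabled edge(s).
Layer 0: {0}
Layer 1: {3,6}  total {0,3,6}
R = {0,3,6}

Answer: UNREACHABLE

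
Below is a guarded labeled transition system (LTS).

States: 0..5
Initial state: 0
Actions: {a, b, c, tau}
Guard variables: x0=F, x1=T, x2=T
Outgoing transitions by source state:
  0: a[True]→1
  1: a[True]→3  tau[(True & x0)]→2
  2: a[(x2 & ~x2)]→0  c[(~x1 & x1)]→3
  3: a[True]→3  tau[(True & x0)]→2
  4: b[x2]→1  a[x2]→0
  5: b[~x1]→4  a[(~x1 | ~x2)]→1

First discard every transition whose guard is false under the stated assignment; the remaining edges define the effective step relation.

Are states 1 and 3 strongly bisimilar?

Answer: BISIMILAR

Trace:
Compute ~ classes (split until stable):
  P[0] = {{0,1,2,3,4,5}}
  P[1] = {{0,1,3},{2,5},{4}}
stable after 2 split(s): 3 block(s)
class of 1: {0,1,3}; class of 3: {0,1,3}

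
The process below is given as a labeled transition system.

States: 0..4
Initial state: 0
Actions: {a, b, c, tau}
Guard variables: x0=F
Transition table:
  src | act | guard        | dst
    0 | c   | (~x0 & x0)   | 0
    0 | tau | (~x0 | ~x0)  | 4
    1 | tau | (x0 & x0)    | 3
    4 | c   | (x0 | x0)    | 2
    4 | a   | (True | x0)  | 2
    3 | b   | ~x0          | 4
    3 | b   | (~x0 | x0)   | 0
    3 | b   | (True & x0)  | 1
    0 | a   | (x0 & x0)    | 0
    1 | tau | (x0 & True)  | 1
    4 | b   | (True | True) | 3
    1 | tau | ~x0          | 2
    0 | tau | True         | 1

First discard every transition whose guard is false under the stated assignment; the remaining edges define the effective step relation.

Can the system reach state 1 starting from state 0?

Guard filter leaves 7 enabled edge(s).
L0 = {0}
L1 = {1,4}  now seen {0,1,4}
L2 = {2,3}  now seen {0,1,2,3,4}
R = {0,1,2,3,4}
Path to 1: tau

Answer: REACHABLE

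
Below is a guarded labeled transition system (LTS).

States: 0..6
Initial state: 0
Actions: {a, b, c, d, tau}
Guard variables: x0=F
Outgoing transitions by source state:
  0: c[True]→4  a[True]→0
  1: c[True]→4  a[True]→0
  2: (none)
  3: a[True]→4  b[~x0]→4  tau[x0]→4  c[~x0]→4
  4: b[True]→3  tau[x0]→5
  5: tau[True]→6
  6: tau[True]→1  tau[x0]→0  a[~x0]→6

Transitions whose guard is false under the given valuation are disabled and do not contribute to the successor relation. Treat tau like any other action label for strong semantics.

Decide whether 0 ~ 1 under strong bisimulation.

Answer: BISIMILAR

Working:
Refine partition for ~:
  round 0: {{0,1,2,3,4,5,6}}
  round 1: {{0,1},{2},{3},{4},{5},{6}}
6 equivalence class(es) (converged in 2)
class of 0: {0,1}; class of 1: {0,1}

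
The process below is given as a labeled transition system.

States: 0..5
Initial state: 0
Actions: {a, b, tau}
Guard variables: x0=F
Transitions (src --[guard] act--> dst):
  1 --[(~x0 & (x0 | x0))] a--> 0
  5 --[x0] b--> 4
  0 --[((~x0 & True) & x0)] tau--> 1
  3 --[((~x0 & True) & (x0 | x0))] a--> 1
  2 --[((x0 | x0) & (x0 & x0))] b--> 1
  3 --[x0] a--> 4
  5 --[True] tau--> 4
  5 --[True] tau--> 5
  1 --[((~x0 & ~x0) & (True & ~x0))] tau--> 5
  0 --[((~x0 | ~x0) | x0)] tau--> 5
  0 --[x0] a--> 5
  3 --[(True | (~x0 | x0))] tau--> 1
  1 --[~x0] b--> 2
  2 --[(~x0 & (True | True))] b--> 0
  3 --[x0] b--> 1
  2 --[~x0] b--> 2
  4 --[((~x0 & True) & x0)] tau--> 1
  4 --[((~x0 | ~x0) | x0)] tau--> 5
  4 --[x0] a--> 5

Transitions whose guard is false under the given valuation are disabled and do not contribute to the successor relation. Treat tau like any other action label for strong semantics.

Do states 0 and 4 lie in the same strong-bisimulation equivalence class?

Bisimulation quotient by refinement:
  round 0: {{0,1,2,3,4,5}}
  round 1: {{0,3,4,5},{1},{2}}
  round 2: {{0,4,5},{1},{2},{3}}
4 equivalence class(es) (converged in 3)
0∈{0,4,5}, 4∈{0,4,5}

Answer: BISIMILAR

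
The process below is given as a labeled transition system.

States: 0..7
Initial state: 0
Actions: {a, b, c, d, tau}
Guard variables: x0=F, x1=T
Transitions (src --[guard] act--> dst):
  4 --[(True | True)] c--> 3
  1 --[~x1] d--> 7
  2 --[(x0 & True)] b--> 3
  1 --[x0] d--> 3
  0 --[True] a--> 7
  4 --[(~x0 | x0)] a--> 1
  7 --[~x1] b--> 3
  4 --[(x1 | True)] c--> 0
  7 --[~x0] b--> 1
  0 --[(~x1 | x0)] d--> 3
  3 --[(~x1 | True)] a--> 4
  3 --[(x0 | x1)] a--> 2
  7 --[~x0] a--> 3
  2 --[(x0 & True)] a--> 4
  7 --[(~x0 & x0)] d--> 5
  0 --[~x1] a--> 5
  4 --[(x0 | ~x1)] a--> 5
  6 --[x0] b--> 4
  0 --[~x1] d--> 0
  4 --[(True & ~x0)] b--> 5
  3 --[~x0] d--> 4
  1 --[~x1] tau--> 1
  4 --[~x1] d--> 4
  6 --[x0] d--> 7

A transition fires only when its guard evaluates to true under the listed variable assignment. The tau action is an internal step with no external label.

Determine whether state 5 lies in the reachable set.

After dropping false guards: 10 live edges.
Layer 0: {0}
Layer 1: {7}  now seen {0,7}
Layer 2: {1,3}  now seen {0,1,3,7}
Layer 3: {2,4}  now seen {0,1,2,3,4,7}
Layer 4: {5}  now seen {0,1,2,3,4,5,7}
R = {0,1,2,3,4,5,7}
Path to 5: a·a·a·b

Answer: REACHABLE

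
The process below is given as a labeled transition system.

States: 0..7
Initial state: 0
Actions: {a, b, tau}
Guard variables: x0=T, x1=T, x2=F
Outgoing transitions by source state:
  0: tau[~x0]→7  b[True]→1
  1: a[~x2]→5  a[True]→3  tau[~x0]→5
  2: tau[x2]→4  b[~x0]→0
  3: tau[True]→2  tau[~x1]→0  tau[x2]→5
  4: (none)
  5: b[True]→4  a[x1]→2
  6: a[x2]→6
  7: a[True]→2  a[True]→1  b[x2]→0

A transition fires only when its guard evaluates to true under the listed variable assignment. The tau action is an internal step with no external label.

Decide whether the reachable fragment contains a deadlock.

Reach set: {0,1,2,3,4,5}
  0: b→1  [1 out]
  1: a→3  a→5  [2 out]
  2: ∅  [deadlock]
  3: tau→2  [1 out]
  4: ∅  [deadlock]
  5: a→2  b→4  [2 out]
Path to 2: b·a·tau

Answer: DEADLOCK at state 2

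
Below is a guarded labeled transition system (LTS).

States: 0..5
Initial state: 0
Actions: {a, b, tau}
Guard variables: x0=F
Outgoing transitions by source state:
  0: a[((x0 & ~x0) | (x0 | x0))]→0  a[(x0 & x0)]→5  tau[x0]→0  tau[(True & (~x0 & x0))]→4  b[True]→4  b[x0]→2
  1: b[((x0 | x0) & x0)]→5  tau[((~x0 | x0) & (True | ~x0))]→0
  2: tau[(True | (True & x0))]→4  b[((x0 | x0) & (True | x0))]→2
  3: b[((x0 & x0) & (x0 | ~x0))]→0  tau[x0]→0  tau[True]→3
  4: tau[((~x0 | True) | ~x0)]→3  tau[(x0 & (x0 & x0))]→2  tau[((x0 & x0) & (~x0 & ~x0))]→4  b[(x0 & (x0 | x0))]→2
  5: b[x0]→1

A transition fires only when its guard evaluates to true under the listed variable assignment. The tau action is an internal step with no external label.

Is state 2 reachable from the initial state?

Answer: UNREACHABLE

Analysis:
After dropping false guards: 5 live edges.
Layer 0: {0}
Layer 1: {4}  now seen {0,4}
Layer 2: {3}  now seen {0,3,4}
Reach set: {0,3,4}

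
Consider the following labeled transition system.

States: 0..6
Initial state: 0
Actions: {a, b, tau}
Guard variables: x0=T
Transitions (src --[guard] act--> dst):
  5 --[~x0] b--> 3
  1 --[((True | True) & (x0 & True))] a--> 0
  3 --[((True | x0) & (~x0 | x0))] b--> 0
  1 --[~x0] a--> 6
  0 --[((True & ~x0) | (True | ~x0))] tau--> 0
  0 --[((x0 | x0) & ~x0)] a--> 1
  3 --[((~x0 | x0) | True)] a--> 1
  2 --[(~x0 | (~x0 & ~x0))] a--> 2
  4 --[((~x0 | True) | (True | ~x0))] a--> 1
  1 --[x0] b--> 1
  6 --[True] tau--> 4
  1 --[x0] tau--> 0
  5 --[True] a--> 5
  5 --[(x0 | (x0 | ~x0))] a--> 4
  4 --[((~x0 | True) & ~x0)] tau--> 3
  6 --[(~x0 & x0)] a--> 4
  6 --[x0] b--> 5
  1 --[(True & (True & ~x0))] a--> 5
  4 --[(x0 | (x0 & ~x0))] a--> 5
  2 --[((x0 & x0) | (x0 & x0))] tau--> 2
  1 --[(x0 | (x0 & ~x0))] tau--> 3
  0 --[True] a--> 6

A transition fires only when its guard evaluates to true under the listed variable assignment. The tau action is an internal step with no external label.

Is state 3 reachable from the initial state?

Answer: REACHABLE

Working:
15 transition(s) survive guard evaluation.
depth 0: {0}
depth 1: {6}  now seen {0,6}
depth 2: {4,5}  now seen {0,4,5,6}
depth 3: {1}  now seen {0,1,4,5,6}
depth 4: {3}  now seen {0,1,3,4,5,6}
R = {0,1,3,4,5,6}
witness 3: a·tau·a·tau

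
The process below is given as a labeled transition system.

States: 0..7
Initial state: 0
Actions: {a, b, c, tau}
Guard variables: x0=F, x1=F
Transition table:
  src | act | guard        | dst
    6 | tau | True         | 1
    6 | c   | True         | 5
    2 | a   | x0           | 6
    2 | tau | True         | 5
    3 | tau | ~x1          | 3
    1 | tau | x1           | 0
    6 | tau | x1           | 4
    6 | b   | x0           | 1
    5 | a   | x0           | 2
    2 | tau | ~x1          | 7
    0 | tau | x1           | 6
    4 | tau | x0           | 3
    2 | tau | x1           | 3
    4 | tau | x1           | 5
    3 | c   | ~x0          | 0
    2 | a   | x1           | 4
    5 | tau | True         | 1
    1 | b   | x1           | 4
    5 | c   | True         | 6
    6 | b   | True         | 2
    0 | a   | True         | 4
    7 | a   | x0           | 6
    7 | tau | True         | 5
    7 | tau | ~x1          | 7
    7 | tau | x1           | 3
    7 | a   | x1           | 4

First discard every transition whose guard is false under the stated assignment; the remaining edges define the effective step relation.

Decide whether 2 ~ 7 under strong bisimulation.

Bisimulation quotient by refinement:
  P[0] = {{0,1,2,3,4,5,6,7}}
  P[1] = {{0},{1,4},{2,7},{3,5},{6}}
  P[2] = {{0},{1,4},{2,7},{3},{5},{6}}
Fixed point at round 3; 6 class(es).
class of 2: {2,7}; class of 7: {2,7}

Answer: BISIMILAR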